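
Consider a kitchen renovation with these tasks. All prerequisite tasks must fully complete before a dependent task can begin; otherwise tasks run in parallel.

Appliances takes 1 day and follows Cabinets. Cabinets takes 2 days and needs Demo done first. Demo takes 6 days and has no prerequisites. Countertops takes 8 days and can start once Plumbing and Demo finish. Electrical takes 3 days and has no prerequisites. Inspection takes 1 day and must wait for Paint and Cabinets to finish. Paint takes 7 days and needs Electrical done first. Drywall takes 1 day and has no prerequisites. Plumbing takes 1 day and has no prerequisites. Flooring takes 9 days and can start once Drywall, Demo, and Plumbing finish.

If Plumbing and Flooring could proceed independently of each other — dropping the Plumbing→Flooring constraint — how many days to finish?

Before: longest chain Demo→Flooring = 6+9 = 15, finish 15.
Dropping Plumbing→Flooring doesn't change Flooring's earliest start (6); another predecessor still binds.
After: Demo→Flooring = 6+9 = 15 → 15 days.

15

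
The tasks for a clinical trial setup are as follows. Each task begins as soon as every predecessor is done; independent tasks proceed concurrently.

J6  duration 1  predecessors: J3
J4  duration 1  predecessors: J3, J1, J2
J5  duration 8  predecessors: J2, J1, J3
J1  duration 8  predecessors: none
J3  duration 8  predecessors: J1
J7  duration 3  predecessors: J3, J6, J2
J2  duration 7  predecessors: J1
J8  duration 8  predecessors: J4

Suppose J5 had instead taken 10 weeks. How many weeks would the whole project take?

As given, the longest chain is J1→J3→J4→J8 = 8+8+1+8 = 25, so the finish is 25 weeks.
J5 is off the critical path — its longest chain is 24 weeks, giving 1 of slack.
New critical path: J1→J3→J5 = 8+8+10 = 26 ⇒ 26 weeks.

26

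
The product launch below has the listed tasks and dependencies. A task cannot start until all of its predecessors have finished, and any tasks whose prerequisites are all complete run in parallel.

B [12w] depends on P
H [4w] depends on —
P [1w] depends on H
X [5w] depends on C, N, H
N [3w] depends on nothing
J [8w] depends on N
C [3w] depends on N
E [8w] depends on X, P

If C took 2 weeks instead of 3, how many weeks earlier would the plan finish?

1

As given, the longest chain is N→C→X→E = 3+3+5+8 = 19, so the finish is 19 weeks.
C lies on that path, so at 2 weeks the path becomes 18 weeks.
No other chain overtakes it, so the finish is 18 weeks.
Change in finish: 18 − 19 = -1 weeks.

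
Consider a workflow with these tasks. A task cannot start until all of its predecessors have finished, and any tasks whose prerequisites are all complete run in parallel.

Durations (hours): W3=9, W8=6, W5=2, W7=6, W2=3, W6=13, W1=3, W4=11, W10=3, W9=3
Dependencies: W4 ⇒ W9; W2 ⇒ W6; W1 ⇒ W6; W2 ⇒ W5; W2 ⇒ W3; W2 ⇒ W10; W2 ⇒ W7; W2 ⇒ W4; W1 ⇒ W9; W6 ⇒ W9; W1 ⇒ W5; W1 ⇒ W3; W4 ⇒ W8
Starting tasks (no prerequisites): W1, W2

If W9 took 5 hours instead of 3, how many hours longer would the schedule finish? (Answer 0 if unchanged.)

1

Baseline: W2→W4→W8 = 3+11+6 = 20 → 20 hours.
W9 is off the critical path — its longest chain is 19 hours, giving 1 of slack.
New critical path: W1→W6→W9 = 3+13+5 = 21 ⇒ 21 hours.
Change in finish: 21 − 20 = +1 hours.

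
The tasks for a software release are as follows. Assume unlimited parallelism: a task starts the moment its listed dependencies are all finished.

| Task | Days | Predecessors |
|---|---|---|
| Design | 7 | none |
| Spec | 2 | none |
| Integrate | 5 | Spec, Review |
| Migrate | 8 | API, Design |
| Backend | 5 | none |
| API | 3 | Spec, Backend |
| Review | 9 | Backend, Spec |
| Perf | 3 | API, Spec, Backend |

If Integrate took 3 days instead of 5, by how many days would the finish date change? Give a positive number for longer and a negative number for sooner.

-2

The binding path is Backend→Review→Integrate = 5+9+5 = 19; finish at 19 days.
Integrate lies on that path, so at 3 days the path becomes 17 days.
The critical path is still Backend→Review→Integrate; finish is now 17 days.
Change in finish: 17 − 19 = -2 days.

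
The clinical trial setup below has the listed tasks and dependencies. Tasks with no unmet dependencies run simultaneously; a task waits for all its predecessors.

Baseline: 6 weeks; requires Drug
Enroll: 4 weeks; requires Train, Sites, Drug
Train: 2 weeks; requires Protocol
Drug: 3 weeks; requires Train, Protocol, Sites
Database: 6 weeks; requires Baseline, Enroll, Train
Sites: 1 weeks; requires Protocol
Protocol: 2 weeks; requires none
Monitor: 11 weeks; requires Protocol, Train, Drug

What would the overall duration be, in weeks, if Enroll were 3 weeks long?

19

As given, the longest chain is Protocol→Train→Drug→Baseline→Database = 2+2+3+6+6 = 19, so the finish is 19 weeks.
Enroll has 2 weeks of float (longest path through it is 17).
That remains the longest chain; total 19 weeks.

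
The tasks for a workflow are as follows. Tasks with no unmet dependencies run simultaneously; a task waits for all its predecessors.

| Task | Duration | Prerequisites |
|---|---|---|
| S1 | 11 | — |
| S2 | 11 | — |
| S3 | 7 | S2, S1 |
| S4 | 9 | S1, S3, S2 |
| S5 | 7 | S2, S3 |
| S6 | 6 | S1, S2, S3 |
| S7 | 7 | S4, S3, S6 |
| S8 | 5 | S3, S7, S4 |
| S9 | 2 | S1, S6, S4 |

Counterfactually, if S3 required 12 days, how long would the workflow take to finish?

44

Baseline: S1→S3→S4→S7→S8 = 11+7+9+7+5 = 39 → 39 days.
Since S3 is critical, the +5 change carries straight to that chain (now 44 days).
The critical path is still S1→S3→S4→S7→S8; finish is now 44 days.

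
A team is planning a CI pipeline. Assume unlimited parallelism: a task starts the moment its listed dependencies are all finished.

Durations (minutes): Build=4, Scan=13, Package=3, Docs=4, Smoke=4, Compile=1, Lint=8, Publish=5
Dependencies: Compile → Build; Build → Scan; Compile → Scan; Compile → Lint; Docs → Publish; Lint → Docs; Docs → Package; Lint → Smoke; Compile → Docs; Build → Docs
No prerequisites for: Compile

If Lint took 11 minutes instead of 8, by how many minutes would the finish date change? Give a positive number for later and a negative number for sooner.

3

The binding path is Compile→Lint→Docs→Publish = 1+8+4+5 = 18; finish at 18 minutes.
Since Lint is critical, the +3 change carries straight to that chain (now 21 minutes).
No other chain overtakes it, so the finish is 21 minutes.
Change in finish: 21 − 18 = +3 minutes.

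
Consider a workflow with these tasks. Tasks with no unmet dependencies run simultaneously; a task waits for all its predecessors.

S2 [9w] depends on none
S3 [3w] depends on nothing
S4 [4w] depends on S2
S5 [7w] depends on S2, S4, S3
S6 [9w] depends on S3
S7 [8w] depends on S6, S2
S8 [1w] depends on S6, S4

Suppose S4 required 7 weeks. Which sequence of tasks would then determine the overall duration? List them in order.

S2, S4, S5

As given, the longest chain is S2→S4→S5 = 9+4+7 = 20, so the finish is 20 weeks.
S4 lies on that path, so at 7 weeks the path becomes 23 weeks.
No other chain overtakes it, so the finish is 23 weeks.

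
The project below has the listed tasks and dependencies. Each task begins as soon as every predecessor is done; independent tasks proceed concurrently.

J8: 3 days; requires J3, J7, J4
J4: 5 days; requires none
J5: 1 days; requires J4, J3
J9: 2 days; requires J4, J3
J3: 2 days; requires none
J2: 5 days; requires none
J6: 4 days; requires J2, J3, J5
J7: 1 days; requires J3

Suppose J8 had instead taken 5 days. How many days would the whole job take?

10

Baseline: J4→J5→J6 = 5+1+4 = 10 → 10 days.
The longest path through J8 is only 8 days, so J8 has float 2.
That remains the longest chain; total 10 days.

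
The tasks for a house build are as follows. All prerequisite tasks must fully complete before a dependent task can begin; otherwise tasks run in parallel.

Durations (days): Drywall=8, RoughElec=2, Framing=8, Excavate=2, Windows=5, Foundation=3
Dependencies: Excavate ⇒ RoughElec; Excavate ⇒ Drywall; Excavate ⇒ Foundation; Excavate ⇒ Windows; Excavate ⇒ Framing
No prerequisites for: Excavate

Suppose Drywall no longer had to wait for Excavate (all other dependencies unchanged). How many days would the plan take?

10

With the dependency in place, Excavate→Framing = 2+8 = 10 sets the finish at 10 days.
Without Excavate→Drywall, Drywall's earliest start moves from 2 to 0.
New critical path: Excavate→Framing = 2+8 = 10 ⇒ 10 days.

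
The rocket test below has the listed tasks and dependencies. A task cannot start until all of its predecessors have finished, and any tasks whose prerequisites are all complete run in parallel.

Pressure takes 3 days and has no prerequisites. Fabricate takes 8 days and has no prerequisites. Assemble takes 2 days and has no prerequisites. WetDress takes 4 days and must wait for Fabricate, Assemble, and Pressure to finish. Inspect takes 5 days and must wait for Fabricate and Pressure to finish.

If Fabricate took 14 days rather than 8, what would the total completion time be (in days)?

19

Actual critical path: Fabricate→Inspect = 8+5 = 13 ⇒ 13 days.
Fabricate lies on that path, so at 14 days the path becomes 19 days.
The critical path is still Fabricate→Inspect; finish is now 19 days.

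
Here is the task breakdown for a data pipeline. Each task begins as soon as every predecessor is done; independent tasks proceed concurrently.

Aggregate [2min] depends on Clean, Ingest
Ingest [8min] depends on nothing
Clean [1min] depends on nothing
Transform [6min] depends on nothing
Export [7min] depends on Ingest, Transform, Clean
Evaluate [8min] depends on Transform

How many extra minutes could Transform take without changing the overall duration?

1

The longest chain is Ingest→Export = 8+7 = 15; overall finish 15 minutes.
Transform finishes as early as 6 and must finish by 7.
Float = 15 − 14 = 1.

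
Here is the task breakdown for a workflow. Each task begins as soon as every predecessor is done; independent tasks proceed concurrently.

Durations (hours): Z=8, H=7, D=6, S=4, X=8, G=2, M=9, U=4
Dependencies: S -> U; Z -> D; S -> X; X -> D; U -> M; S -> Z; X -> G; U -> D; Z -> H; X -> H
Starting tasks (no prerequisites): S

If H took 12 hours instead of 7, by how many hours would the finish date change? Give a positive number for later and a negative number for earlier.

As given, the longest chain is S→Z→H = 4+8+7 = 19, so the finish is 19 hours.
Since H is critical, the +5 change carries straight to that chain (now 24 hours).
The critical path is still S→Z→H; finish is now 24 hours.
Change in finish: 24 − 19 = +5 hours.

5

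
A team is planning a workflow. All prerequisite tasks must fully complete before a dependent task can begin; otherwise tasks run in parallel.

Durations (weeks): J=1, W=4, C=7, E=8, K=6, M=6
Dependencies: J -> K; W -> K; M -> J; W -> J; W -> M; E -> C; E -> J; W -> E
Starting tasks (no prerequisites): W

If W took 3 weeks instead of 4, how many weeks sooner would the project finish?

Actual critical path: W→E→J→K = 4+8+1+6 = 19 ⇒ 19 weeks.
Since W is critical, the -1 change carries straight to that chain (now 18 weeks).
The critical path is still W→E→J→K; finish is now 18 weeks.
Change in finish: 18 − 19 = -1 weeks.

1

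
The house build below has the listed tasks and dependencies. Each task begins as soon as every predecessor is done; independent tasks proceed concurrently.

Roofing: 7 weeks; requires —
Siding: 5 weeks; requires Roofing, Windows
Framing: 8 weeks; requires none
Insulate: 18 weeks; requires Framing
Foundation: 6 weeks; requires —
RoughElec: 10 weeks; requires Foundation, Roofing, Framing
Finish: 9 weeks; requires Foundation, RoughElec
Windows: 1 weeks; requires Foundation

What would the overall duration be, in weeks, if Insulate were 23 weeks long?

31

Critical path before the change: Framing→RoughElec→Finish = 8+10+9 = 27 giving 27 weeks.
Insulate has 1 week of float (longest path through it is 26).
Now Framing→Insulate = 8+23 = 31 is longest, so the finish becomes 31 weeks.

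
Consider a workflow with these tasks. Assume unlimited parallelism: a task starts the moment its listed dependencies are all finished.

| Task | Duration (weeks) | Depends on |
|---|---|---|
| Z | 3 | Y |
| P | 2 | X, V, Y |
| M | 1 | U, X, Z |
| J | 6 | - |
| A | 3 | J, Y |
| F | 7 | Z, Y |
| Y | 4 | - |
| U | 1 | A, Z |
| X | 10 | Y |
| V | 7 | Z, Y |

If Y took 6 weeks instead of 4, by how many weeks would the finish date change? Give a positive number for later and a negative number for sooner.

Actual critical path: Y→Z→V→P = 4+3+7+2 = 16 ⇒ 16 weeks.
Y lies on that path, so at 6 weeks the path becomes 18 weeks.
The critical path is still Y→Z→V→P; finish is now 18 weeks.
Change in finish: 18 − 16 = +2 weeks.

2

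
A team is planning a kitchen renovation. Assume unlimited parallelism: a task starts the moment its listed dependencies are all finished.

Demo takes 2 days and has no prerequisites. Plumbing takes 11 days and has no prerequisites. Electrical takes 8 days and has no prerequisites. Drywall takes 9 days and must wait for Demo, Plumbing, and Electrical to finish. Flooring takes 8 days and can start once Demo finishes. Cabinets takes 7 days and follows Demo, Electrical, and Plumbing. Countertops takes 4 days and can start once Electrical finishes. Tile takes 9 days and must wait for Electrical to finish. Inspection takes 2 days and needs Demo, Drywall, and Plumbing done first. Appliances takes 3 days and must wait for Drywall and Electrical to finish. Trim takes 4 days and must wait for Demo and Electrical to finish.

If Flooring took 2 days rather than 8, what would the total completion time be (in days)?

As given, the longest chain is Plumbing→Drywall→Appliances = 11+9+3 = 23, so the finish is 23 days.
The longest path through Flooring is only 10 days, so Flooring has float 13.
No other chain overtakes it, so the finish is 23 days.

23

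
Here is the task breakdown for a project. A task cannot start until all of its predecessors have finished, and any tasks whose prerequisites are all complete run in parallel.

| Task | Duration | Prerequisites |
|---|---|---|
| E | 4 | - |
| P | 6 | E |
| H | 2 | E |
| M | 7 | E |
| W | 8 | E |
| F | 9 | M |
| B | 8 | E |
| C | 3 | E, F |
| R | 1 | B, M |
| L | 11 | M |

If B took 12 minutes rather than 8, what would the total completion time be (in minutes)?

Baseline: E→M→F→C = 4+7+9+3 = 23 → 23 minutes.
B is off the critical path — its longest chain is 13 minutes, giving 10 of slack.
No other chain overtakes it, so the finish is 23 minutes.

23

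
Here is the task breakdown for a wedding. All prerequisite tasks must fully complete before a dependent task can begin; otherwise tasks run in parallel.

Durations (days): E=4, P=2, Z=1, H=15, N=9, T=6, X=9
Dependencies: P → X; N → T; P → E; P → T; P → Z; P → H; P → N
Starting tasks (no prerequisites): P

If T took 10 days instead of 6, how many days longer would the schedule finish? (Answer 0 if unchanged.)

4

Critical path before the change: P→N→T = 2+9+6 = 17 giving 17 days.
Since T is critical, the +4 change carries straight to that chain (now 21 days).
That remains the longest chain; total 21 days.
Change in finish: 21 − 17 = +4 days.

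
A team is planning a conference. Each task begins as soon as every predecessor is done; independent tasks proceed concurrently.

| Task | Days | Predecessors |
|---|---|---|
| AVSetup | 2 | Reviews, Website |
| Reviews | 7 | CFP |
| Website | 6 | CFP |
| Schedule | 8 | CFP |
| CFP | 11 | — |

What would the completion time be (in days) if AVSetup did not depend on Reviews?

19

Original critical path: CFP→Reviews→AVSetup = 11+7+2 = 20 ⇒ 20 days.
Without Reviews→AVSetup, AVSetup's earliest start moves from 18 to 17.
After: CFP→Schedule = 11+8 = 19 → 19 days.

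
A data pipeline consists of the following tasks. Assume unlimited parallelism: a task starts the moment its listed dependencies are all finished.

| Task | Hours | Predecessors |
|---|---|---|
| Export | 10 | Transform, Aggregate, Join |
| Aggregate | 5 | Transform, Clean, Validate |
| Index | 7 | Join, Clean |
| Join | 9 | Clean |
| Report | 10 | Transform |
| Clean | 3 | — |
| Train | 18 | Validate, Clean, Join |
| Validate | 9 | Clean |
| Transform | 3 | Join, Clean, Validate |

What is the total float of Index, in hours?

Clean→Validate→Transform→Aggregate→Export = 3+9+3+5+10 = 30 sets the makespan at 30 hours.
The longest chain containing Index totals 19 hours.
So Index can slip 30 − 19 = 11 hours.

11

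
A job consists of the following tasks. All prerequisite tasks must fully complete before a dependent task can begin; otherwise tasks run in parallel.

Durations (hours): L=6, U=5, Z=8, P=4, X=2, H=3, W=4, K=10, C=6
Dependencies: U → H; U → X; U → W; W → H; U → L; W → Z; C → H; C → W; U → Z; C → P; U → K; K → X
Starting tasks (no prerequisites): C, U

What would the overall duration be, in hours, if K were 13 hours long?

20

Critical path before the change: C→W→Z = 6+4+8 = 18 giving 18 hours.
The longest path through K is only 17 hours, so K has float 1.
Now U→K→X = 5+13+2 = 20 is longest, so the finish becomes 20 hours.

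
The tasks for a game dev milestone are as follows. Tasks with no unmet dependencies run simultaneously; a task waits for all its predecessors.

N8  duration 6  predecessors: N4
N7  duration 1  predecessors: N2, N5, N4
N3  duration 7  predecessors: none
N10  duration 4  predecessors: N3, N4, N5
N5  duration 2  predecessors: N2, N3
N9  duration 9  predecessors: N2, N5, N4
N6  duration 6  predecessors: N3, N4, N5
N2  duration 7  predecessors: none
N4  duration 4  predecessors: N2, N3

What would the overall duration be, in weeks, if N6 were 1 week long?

20

Critical path before the change: N2→N4→N9 = 7+4+9 = 20 giving 20 weeks.
N6 has 3 weeks of float (longest path through it is 17).
That remains the longest chain; total 20 weeks.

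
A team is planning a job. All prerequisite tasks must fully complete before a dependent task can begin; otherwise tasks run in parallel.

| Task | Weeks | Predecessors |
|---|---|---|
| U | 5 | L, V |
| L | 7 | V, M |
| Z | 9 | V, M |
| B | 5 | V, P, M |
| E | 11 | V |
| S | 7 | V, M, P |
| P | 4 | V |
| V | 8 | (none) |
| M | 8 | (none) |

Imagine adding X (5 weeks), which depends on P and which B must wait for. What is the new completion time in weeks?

Originally the job takes 20 weeks.
With X inserted, B now waits for max(V, P, M, X).
New critical path: V→P→X→B = 8+4+5+5 = 22 ⇒ 22 weeks.

22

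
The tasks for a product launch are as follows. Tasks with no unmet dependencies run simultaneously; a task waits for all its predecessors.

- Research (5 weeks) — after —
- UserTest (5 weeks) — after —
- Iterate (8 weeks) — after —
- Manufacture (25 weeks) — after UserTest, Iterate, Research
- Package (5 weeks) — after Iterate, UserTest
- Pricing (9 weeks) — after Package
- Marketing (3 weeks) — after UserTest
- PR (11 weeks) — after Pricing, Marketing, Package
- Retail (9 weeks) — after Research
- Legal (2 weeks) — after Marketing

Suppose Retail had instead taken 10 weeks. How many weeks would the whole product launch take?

33

Actual critical path: Iterate→Manufacture = 8+25 = 33 ⇒ 33 weeks.
The longest path through Retail is only 14 weeks, so Retail has float 19.
That remains the longest chain; total 33 weeks.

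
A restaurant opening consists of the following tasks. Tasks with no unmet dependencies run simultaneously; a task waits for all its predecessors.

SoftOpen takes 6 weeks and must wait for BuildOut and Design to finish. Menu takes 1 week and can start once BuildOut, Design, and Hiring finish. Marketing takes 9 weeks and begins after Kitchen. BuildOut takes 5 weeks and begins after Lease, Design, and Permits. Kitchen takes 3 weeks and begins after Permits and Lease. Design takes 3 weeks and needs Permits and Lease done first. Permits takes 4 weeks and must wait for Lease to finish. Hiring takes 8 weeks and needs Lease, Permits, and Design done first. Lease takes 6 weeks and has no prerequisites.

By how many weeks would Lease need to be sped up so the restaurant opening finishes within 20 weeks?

4

Current finish: 24 weeks; target: 20.
Lease is on every critical path, so each week cut from Lease cuts the finish by one (this holds down to a finish of 19).
Need 24 − 20 = 4 weeks off Lease → Lease becomes 2 weeks, finish becomes 20.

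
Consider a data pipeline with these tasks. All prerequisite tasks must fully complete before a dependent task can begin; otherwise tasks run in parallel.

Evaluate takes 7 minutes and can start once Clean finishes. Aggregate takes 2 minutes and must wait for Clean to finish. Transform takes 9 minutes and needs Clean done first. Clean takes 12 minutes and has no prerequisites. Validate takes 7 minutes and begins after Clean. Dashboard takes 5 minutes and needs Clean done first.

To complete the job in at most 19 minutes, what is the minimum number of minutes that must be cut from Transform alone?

Current finish: 21 minutes; target: 19.
Transform is on every critical path, so each minute cut from Transform cuts the finish by one (this holds down to a finish of 19).
Need 21 − 19 = 2 minutes off Transform → Transform becomes 7 minutes, finish becomes 19.

2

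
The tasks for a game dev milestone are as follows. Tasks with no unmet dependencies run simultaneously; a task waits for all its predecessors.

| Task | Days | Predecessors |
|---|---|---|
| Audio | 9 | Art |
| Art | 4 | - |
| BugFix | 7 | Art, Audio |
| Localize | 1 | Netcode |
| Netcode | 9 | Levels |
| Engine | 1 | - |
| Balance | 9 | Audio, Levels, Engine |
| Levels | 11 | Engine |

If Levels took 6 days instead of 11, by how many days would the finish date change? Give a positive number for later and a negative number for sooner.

Critical path before the change: Engine→Levels→Netcode→Localize = 1+11+9+1 = 22 giving 22 days.
Levels is on the critical path; changing it to 6 makes that path 17 days.
Now Art→Audio→Balance = 4+9+9 = 22 is longest, so the finish becomes 22 days.
Change in finish: 22 − 22 = +0 days.

0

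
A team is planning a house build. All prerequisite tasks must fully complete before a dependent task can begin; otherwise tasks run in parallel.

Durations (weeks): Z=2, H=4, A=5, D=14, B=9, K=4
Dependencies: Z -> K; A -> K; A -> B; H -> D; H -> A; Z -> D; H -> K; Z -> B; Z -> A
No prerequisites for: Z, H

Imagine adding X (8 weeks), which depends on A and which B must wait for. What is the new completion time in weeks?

26

Originally the plan takes 18 weeks.
With X inserted, B now waits for max(A, Z, X).
New critical path: H→A→X→B = 4+5+8+9 = 26 ⇒ 26 weeks.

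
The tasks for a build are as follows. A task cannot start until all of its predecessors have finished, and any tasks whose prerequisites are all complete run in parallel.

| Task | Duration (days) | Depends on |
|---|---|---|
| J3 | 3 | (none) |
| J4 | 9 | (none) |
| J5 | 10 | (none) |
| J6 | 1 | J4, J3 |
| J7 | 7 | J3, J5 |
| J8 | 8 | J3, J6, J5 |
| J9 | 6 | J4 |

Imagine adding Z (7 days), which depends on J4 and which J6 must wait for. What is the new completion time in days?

Originally the schedule takes 18 days.
With Z inserted, J6 now waits for max(J4, J3, Z).
New critical path: J4→Z→J6→J8 = 9+7+1+8 = 25 ⇒ 25 days.

25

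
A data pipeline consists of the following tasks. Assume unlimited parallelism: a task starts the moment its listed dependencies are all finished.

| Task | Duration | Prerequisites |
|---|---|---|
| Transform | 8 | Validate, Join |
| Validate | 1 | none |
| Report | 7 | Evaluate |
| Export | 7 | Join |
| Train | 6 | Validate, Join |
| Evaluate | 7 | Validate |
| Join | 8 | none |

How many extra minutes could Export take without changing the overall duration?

1

Critical path: Join→Transform = 8+8 = 16, so the finish is 16 minutes.
The longest chain containing Export totals 15 minutes.
So Export can slip 16 − 15 = 1 minute.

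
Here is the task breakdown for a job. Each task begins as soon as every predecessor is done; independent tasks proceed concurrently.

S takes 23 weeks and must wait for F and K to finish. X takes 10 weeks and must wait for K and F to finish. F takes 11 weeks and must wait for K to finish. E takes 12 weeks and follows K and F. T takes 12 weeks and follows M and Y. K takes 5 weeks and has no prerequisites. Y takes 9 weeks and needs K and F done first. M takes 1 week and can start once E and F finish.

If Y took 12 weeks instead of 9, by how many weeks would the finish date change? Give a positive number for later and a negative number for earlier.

0

As given, the longest chain is K→F→E→M→T = 5+11+12+1+12 = 41, so the finish is 41 weeks.
The longest path through Y is only 37 weeks, so Y has float 4.
The critical path is still K→F→E→M→T; finish is now 41 weeks.
Change in finish: 41 − 41 = +0 weeks.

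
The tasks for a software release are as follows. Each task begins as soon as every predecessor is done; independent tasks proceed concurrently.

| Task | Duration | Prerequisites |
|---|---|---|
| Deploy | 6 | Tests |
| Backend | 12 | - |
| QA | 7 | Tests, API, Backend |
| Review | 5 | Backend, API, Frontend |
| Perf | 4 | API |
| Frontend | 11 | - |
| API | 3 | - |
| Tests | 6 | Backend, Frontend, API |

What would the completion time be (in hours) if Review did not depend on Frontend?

25

With the dependency in place, Backend→Tests→QA = 12+6+7 = 25 sets the finish at 25 hours.
Dropping Frontend→Review doesn't change Review's earliest start (12); another predecessor still binds.
After: Backend→Tests→QA = 12+6+7 = 25 → 25 hours.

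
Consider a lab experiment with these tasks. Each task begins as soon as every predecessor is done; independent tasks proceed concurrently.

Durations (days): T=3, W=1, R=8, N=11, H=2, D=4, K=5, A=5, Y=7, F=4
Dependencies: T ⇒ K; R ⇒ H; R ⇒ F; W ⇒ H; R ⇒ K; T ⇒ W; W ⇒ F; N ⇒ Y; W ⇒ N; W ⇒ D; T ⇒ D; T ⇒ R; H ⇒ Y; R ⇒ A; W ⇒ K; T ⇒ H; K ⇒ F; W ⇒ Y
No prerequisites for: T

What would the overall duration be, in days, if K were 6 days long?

Critical path before the change: T→W→N→Y = 3+1+11+7 = 22 giving 22 days.
K has 2 days of float (longest path through it is 20).
No other chain overtakes it, so the finish is 22 days.

22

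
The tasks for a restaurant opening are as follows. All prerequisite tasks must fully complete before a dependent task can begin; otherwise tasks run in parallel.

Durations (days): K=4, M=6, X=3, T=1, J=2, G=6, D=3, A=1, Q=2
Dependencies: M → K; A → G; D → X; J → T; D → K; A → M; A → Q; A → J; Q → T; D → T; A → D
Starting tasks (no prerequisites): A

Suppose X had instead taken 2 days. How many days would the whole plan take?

The binding path is A→M→K = 1+6+4 = 11; finish at 11 days.
X has 4 days of float (longest path through it is 7).
That remains the longest chain; total 11 days.

11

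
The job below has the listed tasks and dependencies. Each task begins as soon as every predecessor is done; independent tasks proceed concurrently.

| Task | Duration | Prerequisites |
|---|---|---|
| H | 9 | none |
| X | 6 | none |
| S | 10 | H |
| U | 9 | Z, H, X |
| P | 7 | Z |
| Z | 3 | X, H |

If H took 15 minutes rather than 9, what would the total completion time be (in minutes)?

27

The binding path is H→Z→U = 9+3+9 = 21; finish at 21 minutes.
Since H is critical, the +6 change carries straight to that chain (now 27 minutes).
The critical path is still H→Z→U; finish is now 27 minutes.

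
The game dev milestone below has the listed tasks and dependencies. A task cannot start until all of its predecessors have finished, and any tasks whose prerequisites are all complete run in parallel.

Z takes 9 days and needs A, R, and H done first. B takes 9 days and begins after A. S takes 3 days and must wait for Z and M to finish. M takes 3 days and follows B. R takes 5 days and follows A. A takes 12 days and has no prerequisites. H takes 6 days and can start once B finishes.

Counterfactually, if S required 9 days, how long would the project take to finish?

Actual critical path: A→B→H→Z→S = 12+9+6+9+3 = 39 ⇒ 39 days.
S is on the critical path; changing it to 9 makes that path 45 days.
No other chain overtakes it, so the finish is 45 days.

45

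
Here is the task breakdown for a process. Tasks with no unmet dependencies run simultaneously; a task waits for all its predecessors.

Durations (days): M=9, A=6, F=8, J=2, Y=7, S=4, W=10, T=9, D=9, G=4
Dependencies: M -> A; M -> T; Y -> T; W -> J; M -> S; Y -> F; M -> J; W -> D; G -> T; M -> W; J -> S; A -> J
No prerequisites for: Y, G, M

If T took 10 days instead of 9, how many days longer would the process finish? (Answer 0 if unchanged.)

0

The binding path is M→W→D = 9+10+9 = 28; finish at 28 days.
The longest path through T is only 18 days, so T has float 10.
No other chain overtakes it, so the finish is 28 days.
Change in finish: 28 − 28 = +0 days.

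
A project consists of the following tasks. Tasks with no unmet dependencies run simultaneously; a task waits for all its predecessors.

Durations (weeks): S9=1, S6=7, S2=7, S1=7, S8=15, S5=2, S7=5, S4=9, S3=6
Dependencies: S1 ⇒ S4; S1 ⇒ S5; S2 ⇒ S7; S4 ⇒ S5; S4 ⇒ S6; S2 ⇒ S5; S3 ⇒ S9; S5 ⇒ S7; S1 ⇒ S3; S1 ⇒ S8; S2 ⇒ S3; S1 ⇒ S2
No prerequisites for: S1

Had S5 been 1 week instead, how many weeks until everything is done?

23

Critical path before the change: S1→S4→S5→S7 = 7+9+2+5 = 23 giving 23 weeks.
S5 lies on that path, so at 1 week the path becomes 22 weeks.
The binding chain switches to S1→S4→S6 = 7+9+7 = 23; finish 23 weeks.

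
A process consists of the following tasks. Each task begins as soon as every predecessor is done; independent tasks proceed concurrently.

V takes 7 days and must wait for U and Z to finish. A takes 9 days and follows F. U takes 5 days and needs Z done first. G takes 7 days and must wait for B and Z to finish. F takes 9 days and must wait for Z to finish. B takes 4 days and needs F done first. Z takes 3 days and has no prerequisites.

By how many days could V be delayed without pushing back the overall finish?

Z→F→B→G = 3+9+4+7 = 23 sets the makespan at 23 days.
The longest chain containing V totals 15 days.
Slack of V = 16 − 8 = 8 days.

8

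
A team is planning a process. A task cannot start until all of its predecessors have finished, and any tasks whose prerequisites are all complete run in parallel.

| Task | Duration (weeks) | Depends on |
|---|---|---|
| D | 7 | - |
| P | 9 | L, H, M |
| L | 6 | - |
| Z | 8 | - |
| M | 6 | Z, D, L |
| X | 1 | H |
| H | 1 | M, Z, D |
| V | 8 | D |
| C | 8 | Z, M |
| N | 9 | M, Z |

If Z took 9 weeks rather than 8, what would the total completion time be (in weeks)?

25

The binding path is Z→M→H→P = 8+6+1+9 = 24; finish at 24 weeks.
Z is on the critical path; changing it to 9 makes that path 25 weeks.
That remains the longest chain; total 25 weeks.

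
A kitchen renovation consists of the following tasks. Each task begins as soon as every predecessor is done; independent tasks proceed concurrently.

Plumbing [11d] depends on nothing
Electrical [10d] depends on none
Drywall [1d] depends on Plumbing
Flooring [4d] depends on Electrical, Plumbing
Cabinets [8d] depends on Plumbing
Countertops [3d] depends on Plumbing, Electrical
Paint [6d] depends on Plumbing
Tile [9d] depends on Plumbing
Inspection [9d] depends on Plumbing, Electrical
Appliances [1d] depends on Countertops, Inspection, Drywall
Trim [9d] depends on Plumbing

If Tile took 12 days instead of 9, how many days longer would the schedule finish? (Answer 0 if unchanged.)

2

As given, the longest chain is Plumbing→Inspection→Appliances = 11+9+1 = 21, so the finish is 21 days.
Tile has 1 day of float (longest path through it is 20).
The binding chain switches to Plumbing→Tile = 11+12 = 23; finish 23 days.
Change in finish: 23 − 21 = +2 days.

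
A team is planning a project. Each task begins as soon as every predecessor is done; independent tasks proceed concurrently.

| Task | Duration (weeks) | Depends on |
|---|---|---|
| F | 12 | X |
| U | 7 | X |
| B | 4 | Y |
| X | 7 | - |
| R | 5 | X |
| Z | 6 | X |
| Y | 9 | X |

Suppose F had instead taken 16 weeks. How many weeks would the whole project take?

23

As given, the longest chain is X→Y→B = 7+9+4 = 20, so the finish is 20 weeks.
The longest path through F is only 19 weeks, so F has float 1.
Now X→F = 7+16 = 23 is longest, so the finish becomes 23 weeks.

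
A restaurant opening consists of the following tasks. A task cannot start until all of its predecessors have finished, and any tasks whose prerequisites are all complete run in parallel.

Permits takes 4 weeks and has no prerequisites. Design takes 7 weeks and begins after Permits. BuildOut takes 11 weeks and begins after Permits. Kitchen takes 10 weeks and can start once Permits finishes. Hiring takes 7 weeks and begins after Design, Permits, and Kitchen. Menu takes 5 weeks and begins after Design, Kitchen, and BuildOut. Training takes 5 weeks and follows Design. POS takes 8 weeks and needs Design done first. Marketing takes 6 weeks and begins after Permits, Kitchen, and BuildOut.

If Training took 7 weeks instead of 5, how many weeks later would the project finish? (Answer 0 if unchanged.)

0

The binding path is Permits→BuildOut→Marketing = 4+11+6 = 21; finish at 21 weeks.
Training is off the critical path — its longest chain is 16 weeks, giving 5 of slack.
That remains the longest chain; total 21 weeks.
Change in finish: 21 − 21 = +0 weeks.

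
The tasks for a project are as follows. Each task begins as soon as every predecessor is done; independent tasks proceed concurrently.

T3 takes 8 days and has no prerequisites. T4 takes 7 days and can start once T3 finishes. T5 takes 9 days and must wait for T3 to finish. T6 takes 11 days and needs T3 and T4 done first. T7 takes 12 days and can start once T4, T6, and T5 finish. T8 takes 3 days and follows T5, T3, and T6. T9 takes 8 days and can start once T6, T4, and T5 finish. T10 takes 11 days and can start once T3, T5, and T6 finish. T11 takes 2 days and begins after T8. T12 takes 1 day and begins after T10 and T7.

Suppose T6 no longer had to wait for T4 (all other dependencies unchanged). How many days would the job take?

Before: longest chain T3→T4→T6→T7→T12 = 8+7+11+12+1 = 39, finish 39.
Without T4→T6, T6's earliest start moves from 15 to 8.
After: T3→T6→T7→T12 = 8+11+12+1 = 32 → 32 days.

32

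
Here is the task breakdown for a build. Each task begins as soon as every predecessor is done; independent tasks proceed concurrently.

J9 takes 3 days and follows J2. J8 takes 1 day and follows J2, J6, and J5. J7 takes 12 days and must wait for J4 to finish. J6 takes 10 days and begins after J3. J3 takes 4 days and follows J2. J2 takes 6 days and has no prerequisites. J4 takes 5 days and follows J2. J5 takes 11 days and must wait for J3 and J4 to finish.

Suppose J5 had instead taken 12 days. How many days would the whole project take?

24

Baseline: J2→J4→J5→J8 = 6+5+11+1 = 23 → 23 days.
Since J5 is critical, the +1 change carries straight to that chain (now 24 days).
No other chain overtakes it, so the finish is 24 days.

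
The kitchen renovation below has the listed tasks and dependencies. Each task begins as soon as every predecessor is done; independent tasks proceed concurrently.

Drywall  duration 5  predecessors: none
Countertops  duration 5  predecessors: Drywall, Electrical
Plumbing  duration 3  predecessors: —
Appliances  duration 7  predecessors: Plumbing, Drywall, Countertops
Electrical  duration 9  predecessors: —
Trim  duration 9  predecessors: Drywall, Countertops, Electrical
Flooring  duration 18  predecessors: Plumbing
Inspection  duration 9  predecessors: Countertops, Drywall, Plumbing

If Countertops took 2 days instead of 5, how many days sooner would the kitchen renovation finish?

2

The binding path is Electrical→Countertops→Inspection = 9+5+9 = 23; finish at 23 days.
Since Countertops is critical, the -3 change carries straight to that chain (now 20 days).
New critical path: Plumbing→Flooring = 3+18 = 21 ⇒ 21 days.
Change in finish: 21 − 23 = -2 days.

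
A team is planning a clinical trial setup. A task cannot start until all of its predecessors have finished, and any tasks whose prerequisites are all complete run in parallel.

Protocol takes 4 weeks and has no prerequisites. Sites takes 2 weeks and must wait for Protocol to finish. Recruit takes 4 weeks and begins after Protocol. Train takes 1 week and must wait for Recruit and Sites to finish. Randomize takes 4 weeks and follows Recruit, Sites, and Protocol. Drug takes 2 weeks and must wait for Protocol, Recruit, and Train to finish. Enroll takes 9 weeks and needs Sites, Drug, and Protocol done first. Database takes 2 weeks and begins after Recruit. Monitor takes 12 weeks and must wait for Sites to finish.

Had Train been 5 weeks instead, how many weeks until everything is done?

Baseline: Protocol→Recruit→Train→Drug→Enroll = 4+4+1+2+9 = 20 → 20 weeks.
Train lies on that path, so at 5 weeks the path becomes 24 weeks.
The critical path is still Protocol→Recruit→Train→Drug→Enroll; finish is now 24 weeks.

24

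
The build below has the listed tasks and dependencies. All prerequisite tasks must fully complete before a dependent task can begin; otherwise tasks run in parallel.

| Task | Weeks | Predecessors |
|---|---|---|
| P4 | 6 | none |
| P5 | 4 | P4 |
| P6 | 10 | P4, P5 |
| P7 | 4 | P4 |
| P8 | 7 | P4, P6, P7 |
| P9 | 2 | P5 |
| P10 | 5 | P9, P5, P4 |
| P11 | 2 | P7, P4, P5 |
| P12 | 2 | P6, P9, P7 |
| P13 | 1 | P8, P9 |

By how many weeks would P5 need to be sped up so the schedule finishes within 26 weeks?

2

Current finish: 28 weeks; target: 26.
P5 is on every critical path, so each week cut from P5 cuts the finish by one (this holds down to a finish of 25).
Need 28 − 26 = 2 weeks off P5 → P5 becomes 2 weeks, finish becomes 26.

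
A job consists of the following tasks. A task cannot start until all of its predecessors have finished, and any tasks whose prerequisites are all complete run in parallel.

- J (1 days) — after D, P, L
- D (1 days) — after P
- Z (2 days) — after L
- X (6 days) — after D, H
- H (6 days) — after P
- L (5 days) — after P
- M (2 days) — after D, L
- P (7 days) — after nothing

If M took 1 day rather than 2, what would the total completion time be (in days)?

Baseline: P→H→X = 7+6+6 = 19 → 19 days.
M has 5 days of float (longest path through it is 14).
No other chain overtakes it, so the finish is 19 days.

19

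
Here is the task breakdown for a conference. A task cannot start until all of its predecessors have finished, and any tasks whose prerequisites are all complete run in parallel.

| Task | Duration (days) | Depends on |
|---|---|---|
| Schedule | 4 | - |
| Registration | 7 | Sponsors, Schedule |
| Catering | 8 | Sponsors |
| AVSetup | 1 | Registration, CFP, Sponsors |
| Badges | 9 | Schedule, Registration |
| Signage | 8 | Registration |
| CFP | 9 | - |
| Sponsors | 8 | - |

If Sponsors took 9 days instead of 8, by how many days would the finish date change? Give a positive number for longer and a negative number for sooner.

1

As given, the longest chain is Sponsors→Registration→Badges = 8+7+9 = 24, so the finish is 24 days.
Sponsors lies on that path, so at 9 days the path becomes 25 days.
The critical path is still Sponsors→Registration→Badges; finish is now 25 days.
Change in finish: 25 − 24 = +1 days.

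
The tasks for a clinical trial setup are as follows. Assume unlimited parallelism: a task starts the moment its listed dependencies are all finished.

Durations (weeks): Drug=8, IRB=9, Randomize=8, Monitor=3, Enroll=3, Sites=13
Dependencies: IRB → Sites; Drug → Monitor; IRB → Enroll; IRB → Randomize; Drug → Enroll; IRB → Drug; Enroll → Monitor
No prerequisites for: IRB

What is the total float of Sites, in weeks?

1

The longest chain is IRB→Drug→Enroll→Monitor = 9+8+3+3 = 23; overall finish 23 weeks.
Sites finishes as early as 22 and must finish by 23.
Float = 23 − 22 = 1.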